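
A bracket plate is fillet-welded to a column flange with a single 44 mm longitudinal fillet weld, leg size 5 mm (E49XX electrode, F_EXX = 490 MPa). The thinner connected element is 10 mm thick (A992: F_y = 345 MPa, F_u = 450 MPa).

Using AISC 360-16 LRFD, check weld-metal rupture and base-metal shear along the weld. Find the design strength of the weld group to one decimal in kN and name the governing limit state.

Weld metal: throat = 0.707×5 = 3.535 mm, L = 44 mm. φR_n = 0.75 × 0.6 × 490 × 3.535 × 44 = 34.3 kN.
Base metal shear (10 mm plate): yield φR_n = 1.0×0.6×345×10×44 = 91.1 kN; rupture φR_n = 0.75×0.6×450×10×44 = 89.1 kN; take 89.1 kN (rupture).
Governing: min(34.3, 89.1) = 34.3 kN → weld metal.

34.3 kN (weld metal governs)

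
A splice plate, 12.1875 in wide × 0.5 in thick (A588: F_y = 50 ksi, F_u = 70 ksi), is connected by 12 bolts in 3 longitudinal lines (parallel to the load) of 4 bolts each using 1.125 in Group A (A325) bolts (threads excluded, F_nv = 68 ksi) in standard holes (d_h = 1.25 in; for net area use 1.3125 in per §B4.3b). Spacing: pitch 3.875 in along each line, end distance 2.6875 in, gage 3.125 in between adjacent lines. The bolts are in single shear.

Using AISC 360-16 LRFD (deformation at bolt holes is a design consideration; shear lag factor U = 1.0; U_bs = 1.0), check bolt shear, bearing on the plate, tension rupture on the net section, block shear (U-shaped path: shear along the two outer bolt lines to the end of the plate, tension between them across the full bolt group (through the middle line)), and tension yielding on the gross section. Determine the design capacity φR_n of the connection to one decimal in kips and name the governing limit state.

Bolt shear: A_b = π(1.125)²/4 = 0.99402 in². φR_n = 0.75 × 68 × 0.99402 × 12 × 1 = 608.3 kips.
Bearing (0.5 in plate, F_u = 70 ksi): end bolts L_c = 2.6875 − 1.25/2 = 2.0625, R_n = min(1.2×2.0625×0.5×70, 2.4×1.125×0.5×70) = 86.625 kips/bolt; interior L_c = 3.875 − 1.25 = 2.625, R_n = 94.5 kips/bolt. φR_n = 0.75 × (3×86.625 + 9×94.5) = 832.8 kips.
Tension rupture (net): A_n = (12.1875 − 3×1.3125)×0.5 = 4.125 in² (U = 1.0, A_e = A_n). φR_n = 0.75 × 70 × 4.125 = 216.6 kips.
Block shear: shear path 2×[2.6875+3×3.875] = 2×14.3125 in, A_gv = 14.313, A_nv = 2×(14.3125 − 3.5×1.3125)×0.5 = 9.7188 in²; tension across gage: (6.25 − 2×1.3125)×0.5 = 1.8125 in². R_n = min(0.6×70×9.7188, 0.6×50×14.313) + 1.0×70×1.8125 = min(408.19, 429.39) + 126.88 = 535.07 kips. φR_n = 0.75 × 535.07 = 401.3 kips.
Tension yield (gross): A_g = 12.1875×0.5 = 6.0938 in². φR_n = 0.90 × 50 × 6.0938 = 274.2 kips.
Governing: min(608.3, 832.8, 216.6, 401.3, 274.2) = 216.6 kips → net-section rupture.

216.6 kips (net-section rupture governs)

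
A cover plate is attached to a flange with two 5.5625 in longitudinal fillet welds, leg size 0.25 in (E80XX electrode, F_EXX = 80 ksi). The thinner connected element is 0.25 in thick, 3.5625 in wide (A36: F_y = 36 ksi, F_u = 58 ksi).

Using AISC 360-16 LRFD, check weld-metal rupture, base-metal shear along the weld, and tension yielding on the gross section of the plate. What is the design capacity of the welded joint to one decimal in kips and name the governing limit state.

28.9 kips (gross-section yield governs)

Weld metal: throat = 0.707×0.25 = 0.17675 in, L = 2×5.5625 = 11.125 in. φR_n = 0.75 × 0.6 × 80 × 0.17675 × 11.125 = 70.8 kips.
Base metal shear (0.25 in plate): yield φR_n = 1.0×0.6×36×0.25×11.125 = 60.1 kips; rupture φR_n = 0.75×0.6×58×0.25×11.125 = 72.6 kips; take 60.1 kips (yield).
Tension yield (gross): A_g = 3.5625×0.25 = 0.89063 in². φR_n = 0.90 × 36 × 0.89063 = 28.9 kips.
Governing: min(70.8, 60.1, 28.9) = 28.9 kips → gross-section yield.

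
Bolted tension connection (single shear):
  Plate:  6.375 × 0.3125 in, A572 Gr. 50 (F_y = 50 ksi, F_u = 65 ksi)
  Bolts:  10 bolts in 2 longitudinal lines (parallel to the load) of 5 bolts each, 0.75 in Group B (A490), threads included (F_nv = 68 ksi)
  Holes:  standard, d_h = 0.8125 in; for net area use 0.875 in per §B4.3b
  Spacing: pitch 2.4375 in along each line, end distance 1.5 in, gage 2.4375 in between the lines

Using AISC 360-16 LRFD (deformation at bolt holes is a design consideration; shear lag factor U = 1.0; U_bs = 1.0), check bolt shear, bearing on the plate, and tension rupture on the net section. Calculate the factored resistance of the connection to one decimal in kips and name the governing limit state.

Bolt shear: A_b = π(0.75)²/4 = 0.44179 in². φR_n = 0.75 × 68 × 0.44179 × 10 × 1 = 225.3 kips.
Bearing (0.3125 in plate, F_u = 65 ksi): end bolts L_c = 1.5 − 0.8125/2 = 1.09375, R_n = min(1.2×1.09375×0.3125×65, 2.4×0.75×0.3125×65) = 26.66 kips/bolt; interior L_c = 2.4375 − 0.8125 = 1.625, R_n = 36.563 kips/bolt. φR_n = 0.75 × (2×26.66 + 8×36.563) = 259.4 kips.
Tension rupture (net): A_n = (6.375 − 2×0.875)×0.3125 = 1.4453 in² (U = 1.0, A_e = A_n). φR_n = 0.75 × 65 × 1.4453 = 70.5 kips.
Governing: min(225.3, 259.4, 70.5) = 70.5 kips → net-section rupture.

70.5 kips (net-section rupture governs)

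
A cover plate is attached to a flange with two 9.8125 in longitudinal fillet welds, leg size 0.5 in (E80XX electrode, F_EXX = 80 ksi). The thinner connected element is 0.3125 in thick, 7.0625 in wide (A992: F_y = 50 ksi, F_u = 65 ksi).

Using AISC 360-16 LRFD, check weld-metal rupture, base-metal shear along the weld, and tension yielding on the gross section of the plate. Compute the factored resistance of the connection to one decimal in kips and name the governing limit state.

99.3 kips (gross-section yield governs)

Weld metal: throat = 0.707×0.5 = 0.3535 in, L = 2×9.8125 = 19.625 in. φR_n = 0.75 × 0.6 × 80 × 0.3535 × 19.625 = 249.7 kips.
Base metal shear (0.3125 in plate): yield φR_n = 1.0×0.6×50×0.3125×19.625 = 184.0 kips; rupture φR_n = 0.75×0.6×65×0.3125×19.625 = 179.4 kips; take 179.4 kips (rupture).
Tension yield (gross): A_g = 7.0625×0.3125 = 2.207 in². φR_n = 0.90 × 50 × 2.207 = 99.3 kips.
Governing: min(249.7, 179.4, 99.3) = 99.3 kips → gross-section yield.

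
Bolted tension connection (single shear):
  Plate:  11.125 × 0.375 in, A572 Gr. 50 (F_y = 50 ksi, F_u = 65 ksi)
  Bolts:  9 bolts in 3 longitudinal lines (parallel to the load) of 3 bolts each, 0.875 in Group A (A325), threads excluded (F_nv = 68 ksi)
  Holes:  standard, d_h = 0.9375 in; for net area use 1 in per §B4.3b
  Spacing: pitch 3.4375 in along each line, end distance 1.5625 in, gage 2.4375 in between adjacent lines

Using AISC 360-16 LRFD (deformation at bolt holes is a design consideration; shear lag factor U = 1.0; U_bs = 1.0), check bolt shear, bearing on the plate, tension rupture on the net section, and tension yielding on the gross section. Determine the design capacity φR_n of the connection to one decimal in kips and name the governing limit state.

148.5 kips (net-section rupture governs)

Bolt shear: A_b = π(0.875)²/4 = 0.60132 in². φR_n = 0.75 × 68 × 0.60132 × 9 × 1 = 276.0 kips.
Bearing (0.375 in plate, F_u = 65 ksi): end bolts L_c = 1.5625 − 0.9375/2 = 1.09375, R_n = min(1.2×1.09375×0.375×65, 2.4×0.875×0.375×65) = 31.992 kips/bolt; interior L_c = 3.4375 − 0.9375 = 2.5, R_n = 51.188 kips/bolt. φR_n = 0.75 × (3×31.992 + 6×51.188) = 302.3 kips.
Tension rupture (net): A_n = (11.125 − 3×1)×0.375 = 3.0469 in² (U = 1.0, A_e = A_n). φR_n = 0.75 × 65 × 3.0469 = 148.5 kips.
Tension yield (gross): A_g = 11.125×0.375 = 4.1719 in². φR_n = 0.90 × 50 × 4.1719 = 187.7 kips.
Governing: min(276.0, 302.3, 148.5, 187.7) = 148.5 kips → net-section rupture.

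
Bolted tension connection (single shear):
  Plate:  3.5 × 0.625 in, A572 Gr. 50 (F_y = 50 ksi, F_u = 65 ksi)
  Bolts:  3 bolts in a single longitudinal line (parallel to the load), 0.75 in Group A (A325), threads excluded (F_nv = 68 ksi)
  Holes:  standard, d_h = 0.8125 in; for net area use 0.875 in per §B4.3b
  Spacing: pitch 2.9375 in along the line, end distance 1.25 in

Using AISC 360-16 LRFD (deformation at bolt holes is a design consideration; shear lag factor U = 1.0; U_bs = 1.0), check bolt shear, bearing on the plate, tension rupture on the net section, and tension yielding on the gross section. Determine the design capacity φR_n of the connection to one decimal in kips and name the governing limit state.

Bolt shear: A_b = π(0.75)²/4 = 0.44179 in². φR_n = 0.75 × 68 × 0.44179 × 3 × 1 = 67.6 kips.
Bearing (0.625 in plate, F_u = 65 ksi): end bolts L_c = 1.25 − 0.8125/2 = 0.84375, R_n = min(1.2×0.84375×0.625×65, 2.4×0.75×0.625×65) = 41.133 kips/bolt; interior L_c = 2.9375 − 0.8125 = 2.125, R_n = 73.125 kips/bolt. φR_n = 0.75 × (1×41.133 + 2×73.125) = 140.5 kips.
Tension rupture (net): A_n = (3.5 − 1×0.875)×0.625 = 1.6406 in² (U = 1.0, A_e = A_n). φR_n = 0.75 × 65 × 1.6406 = 80.0 kips.
Tension yield (gross): A_g = 3.5×0.625 = 2.1875 in². φR_n = 0.90 × 50 × 2.1875 = 98.4 kips.
Governing: min(67.6, 140.5, 80.0, 98.4) = 67.6 kips → bolt shear.

67.6 kips (bolt shear governs)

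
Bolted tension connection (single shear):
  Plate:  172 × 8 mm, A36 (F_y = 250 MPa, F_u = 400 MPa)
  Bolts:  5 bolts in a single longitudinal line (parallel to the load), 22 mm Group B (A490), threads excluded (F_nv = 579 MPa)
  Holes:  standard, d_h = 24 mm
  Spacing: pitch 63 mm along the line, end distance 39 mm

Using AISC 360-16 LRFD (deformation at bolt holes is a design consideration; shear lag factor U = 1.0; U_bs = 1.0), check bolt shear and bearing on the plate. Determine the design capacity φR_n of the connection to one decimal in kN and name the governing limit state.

Bolt shear: A_b = π(22)²/4 = 380.13 mm². φR_n = 0.75 × 579 × 380.13 × 5 × 1 = 825.4 kN.
Bearing (8 mm plate, F_u = 400 MPa): end bolts L_c = 39 − 24/2 = 27, R_n = min(1.2×27×8×400, 2.4×22×8×400) = 103.68 kN/bolt; interior L_c = 63 − 24 = 39, R_n = 149.76 kN/bolt. φR_n = 0.75 × (1×103.68 + 4×149.76) = 527.0 kN.
Governing: min(825.4, 527.0) = 527.0 kN → bearing.

527.0 kN (bearing governs)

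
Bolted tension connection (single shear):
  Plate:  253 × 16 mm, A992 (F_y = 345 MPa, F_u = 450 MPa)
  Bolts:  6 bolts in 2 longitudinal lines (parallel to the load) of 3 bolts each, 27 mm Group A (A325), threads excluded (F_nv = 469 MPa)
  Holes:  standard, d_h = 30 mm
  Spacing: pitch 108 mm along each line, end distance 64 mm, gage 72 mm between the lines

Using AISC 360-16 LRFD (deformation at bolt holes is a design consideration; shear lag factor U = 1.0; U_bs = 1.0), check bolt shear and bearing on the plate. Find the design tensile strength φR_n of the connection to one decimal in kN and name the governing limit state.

Bolt shear: A_b = π(27)²/4 = 572.56 mm². φR_n = 0.75 × 469 × 572.56 × 6 × 1 = 1208.4 kN.
Bearing (16 mm plate, F_u = 450 MPa): end bolts L_c = 64 − 30/2 = 49, R_n = min(1.2×49×16×450, 2.4×27×16×450) = 423.36 kN/bolt; interior L_c = 108 − 30 = 78, R_n = 466.56 kN/bolt. φR_n = 0.75 × (2×423.36 + 4×466.56) = 2034.7 kN.
Governing: min(1208.4, 2034.7) = 1208.4 kN → bolt shear.

1208.4 kN (bolt shear governs)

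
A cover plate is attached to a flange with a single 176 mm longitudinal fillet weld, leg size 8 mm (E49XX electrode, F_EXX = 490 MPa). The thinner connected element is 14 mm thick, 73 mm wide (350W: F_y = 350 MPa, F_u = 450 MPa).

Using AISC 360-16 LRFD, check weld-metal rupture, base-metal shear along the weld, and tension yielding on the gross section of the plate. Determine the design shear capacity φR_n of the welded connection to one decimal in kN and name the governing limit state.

Weld metal: throat = 0.707×8 = 5.656 mm, L = 176 mm. φR_n = 0.75 × 0.6 × 490 × 5.656 × 176 = 219.5 kN.
Base metal shear (14 mm plate): yield φR_n = 1.0×0.6×350×14×176 = 517.4 kN; rupture φR_n = 0.75×0.6×450×14×176 = 499.0 kN; take 499.0 kN (rupture).
Tension yield (gross): A_g = 73×14 = 1022 mm². φR_n = 0.90 × 350 × 1022 = 321.9 kN.
Governing: min(219.5, 499.0, 321.9) = 219.5 kN → weld metal.

219.5 kN (weld metal governs)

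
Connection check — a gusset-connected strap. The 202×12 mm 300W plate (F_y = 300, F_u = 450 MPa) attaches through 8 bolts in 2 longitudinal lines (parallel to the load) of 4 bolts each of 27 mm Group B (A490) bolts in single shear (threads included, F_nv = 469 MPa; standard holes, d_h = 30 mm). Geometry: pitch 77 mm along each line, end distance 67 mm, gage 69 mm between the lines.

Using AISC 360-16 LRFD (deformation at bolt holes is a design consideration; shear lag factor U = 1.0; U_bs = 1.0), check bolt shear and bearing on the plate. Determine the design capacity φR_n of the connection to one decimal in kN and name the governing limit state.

Bolt shear: A_b = π(27)²/4 = 572.56 mm². φR_n = 0.75 × 469 × 572.56 × 8 × 1 = 1611.2 kN.
Bearing (12 mm plate, F_u = 450 MPa): end bolts L_c = 67 − 30/2 = 52, R_n = min(1.2×52×12×450, 2.4×27×12×450) = 336.96 kN/bolt; interior L_c = 77 − 30 = 47, R_n = 304.56 kN/bolt. φR_n = 0.75 × (2×336.96 + 6×304.56) = 1876.0 kN.
Governing: min(1611.2, 1876.0) = 1611.2 kN → bolt shear.

1611.2 kN (bolt shear governs)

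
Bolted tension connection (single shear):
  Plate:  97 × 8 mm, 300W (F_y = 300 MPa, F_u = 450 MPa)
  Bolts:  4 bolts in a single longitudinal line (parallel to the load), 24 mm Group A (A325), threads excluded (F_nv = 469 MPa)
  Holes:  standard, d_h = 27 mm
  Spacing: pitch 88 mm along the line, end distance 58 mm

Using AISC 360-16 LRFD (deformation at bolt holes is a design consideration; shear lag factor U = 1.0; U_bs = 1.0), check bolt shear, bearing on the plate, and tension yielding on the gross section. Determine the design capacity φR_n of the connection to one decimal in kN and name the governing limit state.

Bolt shear: A_b = π(24)²/4 = 452.39 mm². φR_n = 0.75 × 469 × 452.39 × 4 × 1 = 636.5 kN.
Bearing (8 mm plate, F_u = 450 MPa): end bolts L_c = 58 − 27/2 = 44.5, R_n = min(1.2×44.5×8×450, 2.4×24×8×450) = 192.24 kN/bolt; interior L_c = 88 − 27 = 61, R_n = 207.36 kN/bolt. φR_n = 0.75 × (1×192.24 + 3×207.36) = 610.7 kN.
Tension yield (gross): A_g = 97×8 = 776 mm². φR_n = 0.90 × 300 × 776 = 209.5 kN.
Governing: min(636.5, 610.7, 209.5) = 209.5 kN → gross-section yield.

209.5 kN (gross-section yield governs)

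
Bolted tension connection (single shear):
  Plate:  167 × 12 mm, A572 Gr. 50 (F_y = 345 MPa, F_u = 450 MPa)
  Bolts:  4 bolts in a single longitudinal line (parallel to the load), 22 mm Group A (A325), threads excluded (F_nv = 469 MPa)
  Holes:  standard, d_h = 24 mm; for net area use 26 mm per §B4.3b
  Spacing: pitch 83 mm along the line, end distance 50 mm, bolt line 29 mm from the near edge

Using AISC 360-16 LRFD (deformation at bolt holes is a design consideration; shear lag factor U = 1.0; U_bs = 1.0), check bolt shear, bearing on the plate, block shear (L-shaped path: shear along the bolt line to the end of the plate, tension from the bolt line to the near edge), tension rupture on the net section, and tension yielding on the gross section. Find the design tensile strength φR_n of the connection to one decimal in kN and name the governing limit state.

534.8 kN (bolt shear governs)

Bolt shear: A_b = π(22)²/4 = 380.13 mm². φR_n = 0.75 × 469 × 380.13 × 4 × 1 = 534.8 kN.
Bearing (12 mm plate, F_u = 450 MPa): end bolts L_c = 50 − 24/2 = 38, R_n = min(1.2×38×12×450, 2.4×22×12×450) = 246.24 kN/bolt; interior L_c = 83 − 24 = 59, R_n = 285.12 kN/bolt. φR_n = 0.75 × (1×246.24 + 3×285.12) = 826.2 kN.
Block shear: shear path 1×[50+3×83] = 1×299 mm, A_gv = 3588, A_nv = 1×(299 − 3.5×26)×12 = 2496 mm²; tension to near edge: (29 − 0.5×26)×12 = 192 mm². R_n = min(0.6×450×2496, 0.6×345×3588) + 1.0×450×192 = min(673.92, 742.72) + 86.4 = 760.32 kN. φR_n = 0.75 × 760.32 = 570.2 kN.
Tension rupture (net): A_n = (167 − 1×26)×12 = 1692 mm² (U = 1.0, A_e = A_n). φR_n = 0.75 × 450 × 1692 = 571.1 kN.
Tension yield (gross): A_g = 167×12 = 2004 mm². φR_n = 0.90 × 345 × 2004 = 622.2 kN.
Governing: min(534.8, 826.2, 570.2, 571.1, 622.2) = 534.8 kN → bolt shear.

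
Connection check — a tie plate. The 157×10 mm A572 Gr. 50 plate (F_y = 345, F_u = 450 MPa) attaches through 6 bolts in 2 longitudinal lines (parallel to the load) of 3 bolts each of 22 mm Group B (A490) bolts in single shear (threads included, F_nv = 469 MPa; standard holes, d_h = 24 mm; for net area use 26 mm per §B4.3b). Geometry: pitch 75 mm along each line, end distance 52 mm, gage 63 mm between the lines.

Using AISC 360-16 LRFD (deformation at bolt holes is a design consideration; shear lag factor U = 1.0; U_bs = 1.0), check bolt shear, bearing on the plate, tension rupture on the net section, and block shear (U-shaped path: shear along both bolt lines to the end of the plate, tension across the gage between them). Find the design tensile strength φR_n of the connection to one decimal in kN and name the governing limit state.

354.4 kN (net-section rupture governs)

Bolt shear: A_b = π(22)²/4 = 380.13 mm². φR_n = 0.75 × 469 × 380.13 × 6 × 1 = 802.3 kN.
Bearing (10 mm plate, F_u = 450 MPa): end bolts L_c = 52 − 24/2 = 40, R_n = min(1.2×40×10×450, 2.4×22×10×450) = 216 kN/bolt; interior L_c = 75 − 24 = 51, R_n = 237.6 kN/bolt. φR_n = 0.75 × (2×216 + 4×237.6) = 1036.8 kN.
Tension rupture (net): A_n = (157 − 2×26)×10 = 1050 mm² (U = 1.0, A_e = A_n). φR_n = 0.75 × 450 × 1050 = 354.4 kN.
Block shear: shear path 2×[52+2×75] = 2×202 mm, A_gv = 4040, A_nv = 2×(202 − 2.5×26)×10 = 2740 mm²; tension across gage: (63 − 1×26)×10 = 370 mm². R_n = min(0.6×450×2740, 0.6×345×4040) + 1.0×450×370 = min(739.8, 836.28) + 166.5 = 906.3 kN. φR_n = 0.75 × 906.3 = 679.7 kN.
Governing: min(802.3, 1036.8, 354.4, 679.7) = 354.4 kN → net-section rupture.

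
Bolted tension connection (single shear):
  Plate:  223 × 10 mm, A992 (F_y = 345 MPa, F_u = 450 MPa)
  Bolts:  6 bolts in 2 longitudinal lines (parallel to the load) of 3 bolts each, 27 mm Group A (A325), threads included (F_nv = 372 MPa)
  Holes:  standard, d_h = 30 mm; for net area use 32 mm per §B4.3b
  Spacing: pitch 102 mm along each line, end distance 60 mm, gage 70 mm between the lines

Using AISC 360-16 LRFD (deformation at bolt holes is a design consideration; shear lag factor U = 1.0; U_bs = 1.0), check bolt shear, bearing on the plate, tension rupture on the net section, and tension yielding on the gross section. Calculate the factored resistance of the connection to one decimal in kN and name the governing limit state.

Bolt shear: A_b = π(27)²/4 = 572.56 mm². φR_n = 0.75 × 372 × 572.56 × 6 × 1 = 958.5 kN.
Bearing (10 mm plate, F_u = 450 MPa): end bolts L_c = 60 − 30/2 = 45, R_n = min(1.2×45×10×450, 2.4×27×10×450) = 243 kN/bolt; interior L_c = 102 − 30 = 72, R_n = 291.6 kN/bolt. φR_n = 0.75 × (2×243 + 4×291.6) = 1239.3 kN.
Tension rupture (net): A_n = (223 − 2×32)×10 = 1590 mm² (U = 1.0, A_e = A_n). φR_n = 0.75 × 450 × 1590 = 536.6 kN.
Tension yield (gross): A_g = 223×10 = 2230 mm². φR_n = 0.90 × 345 × 2230 = 692.4 kN.
Governing: min(958.5, 1239.3, 536.6, 692.4) = 536.6 kN → net-section rupture.

536.6 kN (net-section rupture governs)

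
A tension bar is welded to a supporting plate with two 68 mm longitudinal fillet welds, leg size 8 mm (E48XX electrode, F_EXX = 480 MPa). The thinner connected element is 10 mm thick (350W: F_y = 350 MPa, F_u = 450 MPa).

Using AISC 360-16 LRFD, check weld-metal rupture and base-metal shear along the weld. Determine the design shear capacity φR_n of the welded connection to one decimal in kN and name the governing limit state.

Weld metal: throat = 0.707×8 = 5.656 mm, L = 2×68 = 136 mm. φR_n = 0.75 × 0.6 × 480 × 5.656 × 136 = 166.2 kN.
Base metal shear (10 mm plate): yield φR_n = 1.0×0.6×350×10×136 = 285.6 kN; rupture φR_n = 0.75×0.6×450×10×136 = 275.4 kN; take 275.4 kN (rupture).
Governing: min(166.2, 275.4) = 166.2 kN → weld metal.

166.2 kN (weld metal governs)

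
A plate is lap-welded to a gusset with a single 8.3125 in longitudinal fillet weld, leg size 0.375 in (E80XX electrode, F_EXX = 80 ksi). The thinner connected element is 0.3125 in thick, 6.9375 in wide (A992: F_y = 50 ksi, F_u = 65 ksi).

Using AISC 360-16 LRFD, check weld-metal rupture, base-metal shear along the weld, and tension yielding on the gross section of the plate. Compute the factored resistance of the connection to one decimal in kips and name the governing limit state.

Weld metal: throat = 0.707×0.375 = 0.26513 in, L = 8.3125 in. φR_n = 0.75 × 0.6 × 80 × 0.26513 × 8.3125 = 79.3 kips.
Base metal shear (0.3125 in plate): yield φR_n = 1.0×0.6×50×0.3125×8.3125 = 77.9 kips; rupture φR_n = 0.75×0.6×65×0.3125×8.3125 = 76.0 kips; take 76.0 kips (rupture).
Tension yield (gross): A_g = 6.9375×0.3125 = 2.168 in². φR_n = 0.90 × 50 × 2.168 = 97.6 kips.
Governing: min(79.3, 76.0, 97.6) = 76.0 kips → base-metal shear.

76.0 kips (base-metal shear governs)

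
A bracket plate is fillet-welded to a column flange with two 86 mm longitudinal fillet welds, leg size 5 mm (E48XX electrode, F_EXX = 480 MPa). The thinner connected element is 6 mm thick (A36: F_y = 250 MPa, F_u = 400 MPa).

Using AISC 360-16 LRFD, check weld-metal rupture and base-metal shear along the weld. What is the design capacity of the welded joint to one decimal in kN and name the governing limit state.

Weld metal: throat = 0.707×5 = 3.535 mm, L = 2×86 = 172 mm. φR_n = 0.75 × 0.6 × 480 × 3.535 × 172 = 131.3 kN.
Base metal shear (6 mm plate): yield φR_n = 1.0×0.6×250×6×172 = 154.8 kN; rupture φR_n = 0.75×0.6×400×6×172 = 185.8 kN; take 154.8 kN (yield).
Governing: min(131.3, 154.8) = 131.3 kN → weld metal.

131.3 kN (weld metal governs)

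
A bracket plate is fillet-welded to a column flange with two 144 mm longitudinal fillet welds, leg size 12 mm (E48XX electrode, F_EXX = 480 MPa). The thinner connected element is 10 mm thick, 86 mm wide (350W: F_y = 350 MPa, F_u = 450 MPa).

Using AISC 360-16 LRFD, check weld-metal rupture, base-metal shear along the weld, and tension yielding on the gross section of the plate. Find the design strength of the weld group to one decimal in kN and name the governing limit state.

270.9 kN (gross-section yield governs)

Weld metal: throat = 0.707×12 = 8.484 mm, L = 2×144 = 288 mm. φR_n = 0.75 × 0.6 × 480 × 8.484 × 288 = 527.8 kN.
Base metal shear (10 mm plate): yield φR_n = 1.0×0.6×350×10×288 = 604.8 kN; rupture φR_n = 0.75×0.6×450×10×288 = 583.2 kN; take 583.2 kN (rupture).
Tension yield (gross): A_g = 86×10 = 860 mm². φR_n = 0.90 × 350 × 860 = 270.9 kN.
Governing: min(527.8, 583.2, 270.9) = 270.9 kN → gross-section yield.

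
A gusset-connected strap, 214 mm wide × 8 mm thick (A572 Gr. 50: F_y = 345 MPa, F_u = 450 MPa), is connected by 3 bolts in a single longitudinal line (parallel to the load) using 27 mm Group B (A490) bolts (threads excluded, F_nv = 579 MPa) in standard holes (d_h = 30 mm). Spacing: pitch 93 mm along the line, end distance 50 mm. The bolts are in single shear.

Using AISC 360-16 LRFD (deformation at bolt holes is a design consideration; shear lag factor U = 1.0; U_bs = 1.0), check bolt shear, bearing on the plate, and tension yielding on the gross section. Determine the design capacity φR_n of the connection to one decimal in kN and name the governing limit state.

463.3 kN (bearing governs)

Bolt shear: A_b = π(27)²/4 = 572.56 mm². φR_n = 0.75 × 579 × 572.56 × 3 × 1 = 745.9 kN.
Bearing (8 mm plate, F_u = 450 MPa): end bolts L_c = 50 − 30/2 = 35, R_n = min(1.2×35×8×450, 2.4×27×8×450) = 151.2 kN/bolt; interior L_c = 93 − 30 = 63, R_n = 233.28 kN/bolt. φR_n = 0.75 × (1×151.2 + 2×233.28) = 463.3 kN.
Tension yield (gross): A_g = 214×8 = 1712 mm². φR_n = 0.90 × 345 × 1712 = 531.6 kN.
Governing: min(745.9, 463.3, 531.6) = 463.3 kN → bearing.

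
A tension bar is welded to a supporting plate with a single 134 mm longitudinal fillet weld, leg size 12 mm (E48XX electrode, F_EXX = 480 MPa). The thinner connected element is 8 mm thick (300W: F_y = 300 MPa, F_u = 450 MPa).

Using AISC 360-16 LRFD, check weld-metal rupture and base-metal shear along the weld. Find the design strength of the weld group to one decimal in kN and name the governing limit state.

193.0 kN (base-metal shear governs)

Weld metal: throat = 0.707×12 = 8.484 mm, L = 134 mm. φR_n = 0.75 × 0.6 × 480 × 8.484 × 134 = 245.6 kN.
Base metal shear (8 mm plate): yield φR_n = 1.0×0.6×300×8×134 = 193.0 kN; rupture φR_n = 0.75×0.6×450×8×134 = 217.1 kN; take 193.0 kN (yield).
Governing: min(245.6, 193.0) = 193.0 kN → base-metal shear.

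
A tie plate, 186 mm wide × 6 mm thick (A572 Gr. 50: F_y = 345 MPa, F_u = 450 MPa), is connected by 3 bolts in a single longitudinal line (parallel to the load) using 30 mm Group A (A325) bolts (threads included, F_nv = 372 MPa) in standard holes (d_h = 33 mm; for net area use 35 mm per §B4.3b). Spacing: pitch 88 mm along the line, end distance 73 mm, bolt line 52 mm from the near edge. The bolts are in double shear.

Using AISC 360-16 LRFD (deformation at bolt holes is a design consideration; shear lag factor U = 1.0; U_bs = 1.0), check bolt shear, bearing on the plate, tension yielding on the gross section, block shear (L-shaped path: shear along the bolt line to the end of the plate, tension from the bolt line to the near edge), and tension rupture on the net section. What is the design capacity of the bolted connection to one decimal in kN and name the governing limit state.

266.1 kN (block shear governs)

Bolt shear: A_b = π(30)²/4 = 706.86 mm². φR_n = 0.75 × 372 × 706.86 × 3 × 2 = 1183.3 kN.
Bearing (6 mm plate, F_u = 450 MPa): end bolts L_c = 73 − 33/2 = 56.5, R_n = min(1.2×56.5×6×450, 2.4×30×6×450) = 183.06 kN/bolt; interior L_c = 88 − 33 = 55, R_n = 178.2 kN/bolt. φR_n = 0.75 × (1×183.06 + 2×178.2) = 404.6 kN.
Tension yield (gross): A_g = 186×6 = 1116 mm². φR_n = 0.90 × 345 × 1116 = 346.5 kN.
Block shear: shear path 1×[73+2×88] = 1×249 mm, A_gv = 1494, A_nv = 1×(249 − 2.5×35)×6 = 969 mm²; tension to near edge: (52 − 0.5×35)×6 = 207 mm². R_n = min(0.6×450×969, 0.6×345×1494) + 1.0×450×207 = min(261.63, 309.26) + 93.15 = 354.78 kN. φR_n = 0.75 × 354.78 = 266.1 kN.
Tension rupture (net): A_n = (186 − 1×35)×6 = 906 mm² (U = 1.0, A_e = A_n). φR_n = 0.75 × 450 × 906 = 305.8 kN.
Governing: min(1183.3, 404.6, 346.5, 266.1, 305.8) = 266.1 kN → block shear.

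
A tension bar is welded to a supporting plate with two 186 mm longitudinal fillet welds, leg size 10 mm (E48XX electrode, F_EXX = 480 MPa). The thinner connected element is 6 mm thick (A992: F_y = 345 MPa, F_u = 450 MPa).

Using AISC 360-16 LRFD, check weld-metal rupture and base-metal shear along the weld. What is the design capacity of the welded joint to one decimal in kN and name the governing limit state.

452.0 kN (base-metal shear governs)

Weld metal: throat = 0.707×10 = 7.07 mm, L = 2×186 = 372 mm. φR_n = 0.75 × 0.6 × 480 × 7.07 × 372 = 568.1 kN.
Base metal shear (6 mm plate): yield φR_n = 1.0×0.6×345×6×372 = 462.0 kN; rupture φR_n = 0.75×0.6×450×6×372 = 452.0 kN; take 452.0 kN (rupture).
Governing: min(568.1, 452.0) = 452.0 kN → base-metal shear.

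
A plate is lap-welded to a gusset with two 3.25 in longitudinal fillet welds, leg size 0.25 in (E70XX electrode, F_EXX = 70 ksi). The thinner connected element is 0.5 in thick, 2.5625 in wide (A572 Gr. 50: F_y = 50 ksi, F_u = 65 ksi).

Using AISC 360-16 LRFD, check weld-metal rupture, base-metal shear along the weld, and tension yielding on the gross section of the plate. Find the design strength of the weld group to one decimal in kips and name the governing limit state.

36.2 kips (weld metal governs)

Weld metal: throat = 0.707×0.25 = 0.17675 in, L = 2×3.25 = 6.5 in. φR_n = 0.75 × 0.6 × 70 × 0.17675 × 6.5 = 36.2 kips.
Base metal shear (0.5 in plate): yield φR_n = 1.0×0.6×50×0.5×6.5 = 97.5 kips; rupture φR_n = 0.75×0.6×65×0.5×6.5 = 95.1 kips; take 95.1 kips (rupture).
Tension yield (gross): A_g = 2.5625×0.5 = 1.2813 in². φR_n = 0.90 × 50 × 1.2813 = 57.7 kips.
Governing: min(36.2, 95.1, 57.7) = 36.2 kips → weld metal.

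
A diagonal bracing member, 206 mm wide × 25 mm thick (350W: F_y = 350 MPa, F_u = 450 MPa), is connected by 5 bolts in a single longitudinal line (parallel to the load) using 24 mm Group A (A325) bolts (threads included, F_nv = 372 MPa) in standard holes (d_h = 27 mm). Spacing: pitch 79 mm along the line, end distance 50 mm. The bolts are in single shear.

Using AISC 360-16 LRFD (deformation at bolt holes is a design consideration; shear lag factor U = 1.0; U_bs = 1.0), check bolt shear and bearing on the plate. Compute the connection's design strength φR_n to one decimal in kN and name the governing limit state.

631.1 kN (bolt shear governs)

Bolt shear: A_b = π(24)²/4 = 452.39 mm². φR_n = 0.75 × 372 × 452.39 × 5 × 1 = 631.1 kN.
Bearing (25 mm plate, F_u = 450 MPa): end bolts L_c = 50 − 27/2 = 36.5, R_n = min(1.2×36.5×25×450, 2.4×24×25×450) = 492.75 kN/bolt; interior L_c = 79 − 27 = 52, R_n = 648 kN/bolt. φR_n = 0.75 × (1×492.75 + 4×648) = 2313.6 kN.
Governing: min(631.1, 2313.6) = 631.1 kN → bolt shear.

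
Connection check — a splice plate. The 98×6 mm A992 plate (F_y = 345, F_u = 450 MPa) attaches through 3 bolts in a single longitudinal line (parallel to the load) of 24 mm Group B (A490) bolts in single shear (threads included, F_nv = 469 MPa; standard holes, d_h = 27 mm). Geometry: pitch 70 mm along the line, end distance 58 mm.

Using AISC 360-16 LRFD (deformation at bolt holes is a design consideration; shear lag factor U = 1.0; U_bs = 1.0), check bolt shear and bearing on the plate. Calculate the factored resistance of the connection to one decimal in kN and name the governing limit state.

317.1 kN (bearing governs)

Bolt shear: A_b = π(24)²/4 = 452.39 mm². φR_n = 0.75 × 469 × 452.39 × 3 × 1 = 477.4 kN.
Bearing (6 mm plate, F_u = 450 MPa): end bolts L_c = 58 − 27/2 = 44.5, R_n = min(1.2×44.5×6×450, 2.4×24×6×450) = 144.18 kN/bolt; interior L_c = 70 − 27 = 43, R_n = 139.32 kN/bolt. φR_n = 0.75 × (1×144.18 + 2×139.32) = 317.1 kN.
Governing: min(477.4, 317.1) = 317.1 kN → bearing.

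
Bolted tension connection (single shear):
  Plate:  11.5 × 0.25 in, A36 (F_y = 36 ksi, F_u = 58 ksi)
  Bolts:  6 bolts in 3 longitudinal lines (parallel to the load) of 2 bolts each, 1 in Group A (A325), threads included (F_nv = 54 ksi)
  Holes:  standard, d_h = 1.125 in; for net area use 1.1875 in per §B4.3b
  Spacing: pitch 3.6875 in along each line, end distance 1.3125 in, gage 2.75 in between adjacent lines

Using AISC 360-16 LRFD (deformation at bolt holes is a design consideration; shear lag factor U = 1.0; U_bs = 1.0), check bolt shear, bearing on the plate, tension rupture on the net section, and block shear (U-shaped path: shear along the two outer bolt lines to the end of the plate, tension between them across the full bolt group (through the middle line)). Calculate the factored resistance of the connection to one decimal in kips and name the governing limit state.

74.5 kips (block shear governs)

Bolt shear: A_b = π(1)²/4 = 0.7854 in². φR_n = 0.75 × 54 × 0.7854 × 6 × 1 = 190.9 kips.
Bearing (0.25 in plate, F_u = 58 ksi): end bolts L_c = 1.3125 − 1.125/2 = 0.75, R_n = min(1.2×0.75×0.25×58, 2.4×1×0.25×58) = 13.05 kips/bolt; interior L_c = 3.6875 − 1.125 = 2.5625, R_n = 34.8 kips/bolt. φR_n = 0.75 × (3×13.05 + 3×34.8) = 107.7 kips.
Tension rupture (net): A_n = (11.5 − 3×1.1875)×0.25 = 1.9844 in² (U = 1.0, A_e = A_n). φR_n = 0.75 × 58 × 1.9844 = 86.3 kips.
Block shear: shear path 2×[1.3125+1×3.6875] = 2×5 in, A_gv = 2.5, A_nv = 2×(5 − 1.5×1.1875)×0.25 = 1.6094 in²; tension across gage: (5.5 − 2×1.1875)×0.25 = 0.78125 in². R_n = min(0.6×58×1.6094, 0.6×36×2.5) + 1.0×58×0.78125 = min(56.007, 54) + 45.313 = 99.313 kips. φR_n = 0.75 × 99.313 = 74.5 kips.
Governing: min(190.9, 107.7, 86.3, 74.5) = 74.5 kips → block shear.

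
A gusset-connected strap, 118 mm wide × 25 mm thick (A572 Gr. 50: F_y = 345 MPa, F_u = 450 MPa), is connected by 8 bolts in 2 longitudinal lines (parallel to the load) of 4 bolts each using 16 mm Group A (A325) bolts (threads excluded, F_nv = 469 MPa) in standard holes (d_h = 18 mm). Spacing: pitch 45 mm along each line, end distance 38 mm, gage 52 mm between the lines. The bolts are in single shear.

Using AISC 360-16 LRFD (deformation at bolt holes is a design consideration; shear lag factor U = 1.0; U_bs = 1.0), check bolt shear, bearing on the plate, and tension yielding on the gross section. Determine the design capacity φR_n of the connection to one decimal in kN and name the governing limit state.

565.8 kN (bolt shear governs)

Bolt shear: A_b = π(16)²/4 = 201.06 mm². φR_n = 0.75 × 469 × 201.06 × 8 × 1 = 565.8 kN.
Bearing (25 mm plate, F_u = 450 MPa): end bolts L_c = 38 − 18/2 = 29, R_n = min(1.2×29×25×450, 2.4×16×25×450) = 391.5 kN/bolt; interior L_c = 45 − 18 = 27, R_n = 364.5 kN/bolt. φR_n = 0.75 × (2×391.5 + 6×364.5) = 2227.5 kN.
Tension yield (gross): A_g = 118×25 = 2950 mm². φR_n = 0.90 × 345 × 2950 = 916.0 kN.
Governing: min(565.8, 2227.5, 916.0) = 565.8 kN → bolt shear.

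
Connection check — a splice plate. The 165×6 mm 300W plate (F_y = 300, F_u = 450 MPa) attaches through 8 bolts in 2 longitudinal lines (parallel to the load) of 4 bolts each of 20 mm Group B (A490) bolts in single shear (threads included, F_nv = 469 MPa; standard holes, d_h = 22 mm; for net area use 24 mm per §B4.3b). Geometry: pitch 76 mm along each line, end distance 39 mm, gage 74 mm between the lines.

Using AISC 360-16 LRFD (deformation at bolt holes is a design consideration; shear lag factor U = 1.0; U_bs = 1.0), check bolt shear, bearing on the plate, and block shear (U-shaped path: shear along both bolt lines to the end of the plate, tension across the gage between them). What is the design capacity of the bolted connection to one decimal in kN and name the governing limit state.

533.8 kN (block shear governs)

Bolt shear: A_b = π(20)²/4 = 314.16 mm². φR_n = 0.75 × 469 × 314.16 × 8 × 1 = 884.0 kN.
Bearing (6 mm plate, F_u = 450 MPa): end bolts L_c = 39 − 22/2 = 28, R_n = min(1.2×28×6×450, 2.4×20×6×450) = 90.72 kN/bolt; interior L_c = 76 − 22 = 54, R_n = 129.6 kN/bolt. φR_n = 0.75 × (2×90.72 + 6×129.6) = 719.3 kN.
Block shear: shear path 2×[39+3×76] = 2×267 mm, A_gv = 3204, A_nv = 2×(267 − 3.5×24)×6 = 2196 mm²; tension across gage: (74 − 1×24)×6 = 300 mm². R_n = min(0.6×450×2196, 0.6×300×3204) + 1.0×450×300 = min(592.92, 576.72) + 135 = 711.72 kN. φR_n = 0.75 × 711.72 = 533.8 kN.
Governing: min(884.0, 719.3, 533.8) = 533.8 kN → block shear.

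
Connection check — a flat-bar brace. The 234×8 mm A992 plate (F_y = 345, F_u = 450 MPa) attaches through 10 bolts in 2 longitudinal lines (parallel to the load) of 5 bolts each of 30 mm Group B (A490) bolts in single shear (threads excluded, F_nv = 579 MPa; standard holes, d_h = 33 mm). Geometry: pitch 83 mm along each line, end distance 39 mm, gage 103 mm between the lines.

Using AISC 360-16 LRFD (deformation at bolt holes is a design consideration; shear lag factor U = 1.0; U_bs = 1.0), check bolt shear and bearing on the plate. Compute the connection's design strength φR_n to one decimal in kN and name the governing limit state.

Bolt shear: A_b = π(30)²/4 = 706.86 mm². φR_n = 0.75 × 579 × 706.86 × 10 × 1 = 3069.5 kN.
Bearing (8 mm plate, F_u = 450 MPa): end bolts L_c = 39 − 33/2 = 22.5, R_n = min(1.2×22.5×8×450, 2.4×30×8×450) = 97.2 kN/bolt; interior L_c = 83 − 33 = 50, R_n = 216 kN/bolt. φR_n = 0.75 × (2×97.2 + 8×216) = 1441.8 kN.
Governing: min(3069.5, 1441.8) = 1441.8 kN → bearing.

1441.8 kN (bearing governs)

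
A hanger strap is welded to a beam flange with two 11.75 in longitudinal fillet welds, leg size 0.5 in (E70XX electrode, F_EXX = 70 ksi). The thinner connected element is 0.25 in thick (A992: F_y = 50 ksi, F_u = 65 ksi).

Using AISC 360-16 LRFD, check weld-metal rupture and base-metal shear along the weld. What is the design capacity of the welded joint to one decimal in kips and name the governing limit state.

Weld metal: throat = 0.707×0.5 = 0.3535 in, L = 2×11.75 = 23.5 in. φR_n = 0.75 × 0.6 × 70 × 0.3535 × 23.5 = 261.7 kips.
Base metal shear (0.25 in plate): yield φR_n = 1.0×0.6×50×0.25×23.5 = 176.3 kips; rupture φR_n = 0.75×0.6×65×0.25×23.5 = 171.8 kips; take 171.8 kips (rupture).
Governing: min(261.7, 171.8) = 171.8 kips → base-metal shear.

171.8 kips (base-metal shear governs)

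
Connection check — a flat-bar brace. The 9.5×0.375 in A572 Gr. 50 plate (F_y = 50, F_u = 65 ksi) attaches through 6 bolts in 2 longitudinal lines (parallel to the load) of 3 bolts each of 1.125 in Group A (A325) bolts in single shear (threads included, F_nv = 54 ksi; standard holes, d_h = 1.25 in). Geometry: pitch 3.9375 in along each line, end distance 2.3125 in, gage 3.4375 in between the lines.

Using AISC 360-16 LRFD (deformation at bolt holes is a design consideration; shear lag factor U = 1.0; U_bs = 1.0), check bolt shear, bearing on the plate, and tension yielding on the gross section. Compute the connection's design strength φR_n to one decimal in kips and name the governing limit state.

Bolt shear: A_b = π(1.125)²/4 = 0.99402 in². φR_n = 0.75 × 54 × 0.99402 × 6 × 1 = 241.5 kips.
Bearing (0.375 in plate, F_u = 65 ksi): end bolts L_c = 2.3125 − 1.25/2 = 1.6875, R_n = min(1.2×1.6875×0.375×65, 2.4×1.125×0.375×65) = 49.359 kips/bolt; interior L_c = 3.9375 − 1.25 = 2.6875, R_n = 65.813 kips/bolt. φR_n = 0.75 × (2×49.359 + 4×65.813) = 271.5 kips.
Tension yield (gross): A_g = 9.5×0.375 = 3.5625 in². φR_n = 0.90 × 50 × 3.5625 = 160.3 kips.
Governing: min(241.5, 271.5, 160.3) = 160.3 kips → gross-section yield.

160.3 kips (gross-section yield governs)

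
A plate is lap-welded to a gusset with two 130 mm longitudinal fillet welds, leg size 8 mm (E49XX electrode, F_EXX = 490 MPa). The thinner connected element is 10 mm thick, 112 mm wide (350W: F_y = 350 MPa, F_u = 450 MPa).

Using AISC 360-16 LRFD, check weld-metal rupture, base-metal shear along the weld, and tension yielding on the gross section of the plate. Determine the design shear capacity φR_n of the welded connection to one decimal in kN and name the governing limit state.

324.3 kN (weld metal governs)

Weld metal: throat = 0.707×8 = 5.656 mm, L = 2×130 = 260 mm. φR_n = 0.75 × 0.6 × 490 × 5.656 × 260 = 324.3 kN.
Base metal shear (10 mm plate): yield φR_n = 1.0×0.6×350×10×260 = 546.0 kN; rupture φR_n = 0.75×0.6×450×10×260 = 526.5 kN; take 526.5 kN (rupture).
Tension yield (gross): A_g = 112×10 = 1120 mm². φR_n = 0.90 × 350 × 1120 = 352.8 kN.
Governing: min(324.3, 526.5, 352.8) = 324.3 kN → weld metal.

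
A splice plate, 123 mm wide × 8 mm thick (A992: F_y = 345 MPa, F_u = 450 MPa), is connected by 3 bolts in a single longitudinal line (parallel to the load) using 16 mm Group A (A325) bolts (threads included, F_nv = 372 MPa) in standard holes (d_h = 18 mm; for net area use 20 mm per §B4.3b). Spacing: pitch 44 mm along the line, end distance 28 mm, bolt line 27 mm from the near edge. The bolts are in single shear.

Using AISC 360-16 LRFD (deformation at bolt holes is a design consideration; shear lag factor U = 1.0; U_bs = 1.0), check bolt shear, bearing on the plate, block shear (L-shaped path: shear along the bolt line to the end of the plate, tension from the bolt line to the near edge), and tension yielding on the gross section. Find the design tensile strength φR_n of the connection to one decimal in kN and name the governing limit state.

Bolt shear: A_b = π(16)²/4 = 201.06 mm². φR_n = 0.75 × 372 × 201.06 × 3 × 1 = 168.3 kN.
Bearing (8 mm plate, F_u = 450 MPa): end bolts L_c = 28 − 18/2 = 19, R_n = min(1.2×19×8×450, 2.4×16×8×450) = 82.08 kN/bolt; interior L_c = 44 − 18 = 26, R_n = 112.32 kN/bolt. φR_n = 0.75 × (1×82.08 + 2×112.32) = 230.0 kN.
Block shear: shear path 1×[28+2×44] = 1×116 mm, A_gv = 928, A_nv = 1×(116 − 2.5×20)×8 = 528 mm²; tension to near edge: (27 − 0.5×20)×8 = 136 mm². R_n = min(0.6×450×528, 0.6×345×928) + 1.0×450×136 = min(142.56, 192.1) + 61.2 = 203.76 kN. φR_n = 0.75 × 203.76 = 152.8 kN.
Tension yield (gross): A_g = 123×8 = 984 mm². φR_n = 0.90 × 345 × 984 = 305.5 kN.
Governing: min(168.3, 230.0, 152.8, 305.5) = 152.8 kN → block shear.

152.8 kN (block shear governs)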